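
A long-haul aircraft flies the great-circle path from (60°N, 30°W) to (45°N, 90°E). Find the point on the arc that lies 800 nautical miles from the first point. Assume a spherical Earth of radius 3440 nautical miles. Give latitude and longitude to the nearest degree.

≈ (68°N, 5°W)

Write both endpoints as unit vectors p₁, p₂ with components (cos φ cos λ, cos φ sin λ, sin φ).
The central angle between the endpoints is δ = arccos(p₁·p₂) ≈ 1.120 rad (64.2°). The total great-circle distance is δ·R ≈ 1.120 × 3440 ≈ 3853 nmi, so the target fraction is f = 800/3853 ≈ 0.208.
Interpolate at f ≈ 0.208 with slerp weights a = sin((1−f)δ)/sin δ ≈ 0.862, b = sin(fδ)/sin δ ≈ 0.256.
p = a·p₁ + b·p₂ ≈ (0.373, -0.034, 0.927); φ = arcsin(p_z) ≈ 68.00°, λ = atan2(p_y, p_x) ≈ -5.26°.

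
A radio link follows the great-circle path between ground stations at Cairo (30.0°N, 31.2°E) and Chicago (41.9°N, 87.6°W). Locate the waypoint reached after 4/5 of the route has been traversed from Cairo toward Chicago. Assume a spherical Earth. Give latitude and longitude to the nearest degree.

≈ 52°N, 66°W

Write both endpoints as unit vectors p₁, p₂ with components (cos φ cos λ, cos φ sin λ, sin φ).
The central angle between the endpoints is δ = arccos(p₁·p₂) ≈ 1.547 rad (88.7°).
Interpolate at f = 4/5 with slerp weights a = sin((1−f)δ)/sin δ ≈ 0.305, b = sin(fδ)/sin δ ≈ 0.945.
p = a·p₁ + b·p₂ ≈ (0.255, -0.566, 0.784); φ = arcsin(p_z) ≈ 51.60°, λ = atan2(p_y, p_x) ≈ -65.75°.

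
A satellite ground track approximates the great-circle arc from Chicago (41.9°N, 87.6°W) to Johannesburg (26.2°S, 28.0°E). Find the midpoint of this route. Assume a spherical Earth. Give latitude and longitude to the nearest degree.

≈ (14°N, 21°W)

The haversine formula gives a central angle δ ≈ 2.194 rad (125.7°) between the endpoints.
Interpolate at f = 1/2 with slerp weights a = sin((1−f)δ)/sin δ ≈ 1.096, b = sin(fδ)/sin δ ≈ 1.096.
p = a·p₁ + b·p₂ ≈ (0.902, -0.353, 0.248); φ = arcsin(p_z) ≈ 14.36°, λ = atan2(p_y, p_x) ≈ -21.38°.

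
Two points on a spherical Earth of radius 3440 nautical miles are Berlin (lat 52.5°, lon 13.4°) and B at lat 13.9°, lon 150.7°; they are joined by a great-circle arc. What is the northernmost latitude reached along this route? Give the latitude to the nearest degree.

The great circle lies in the plane with unit normal n̂ = (p₁ × p₂)/|p₁ × p₂|.
Here n̂_z ≈ +0.413; the vertex latitude is φ_max = arccos|n̂_z| ≈ 65.6°.
Check via Clairaut: cos φ_max = |cos φ₁| · sin C = cos(52.5°)·sin(42.7°) ≈ 0.413, again giving ≈ 65.6°.

≈ 66°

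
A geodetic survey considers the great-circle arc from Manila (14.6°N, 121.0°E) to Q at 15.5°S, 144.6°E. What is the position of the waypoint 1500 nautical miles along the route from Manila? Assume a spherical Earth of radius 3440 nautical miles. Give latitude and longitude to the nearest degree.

Write both endpoints as unit vectors p₁, p₂ with components (cos φ cos λ, cos φ sin λ, sin φ).
The central angle between the endpoints is δ = arccos(p₁·p₂) ≈ 0.665 rad (38.1°). The total great-circle distance is δ·R ≈ 0.665 × 3440 ≈ 2286 nmi, so the target fraction is f = 1500/2286 ≈ 0.656.
Interpolate at f ≈ 0.656 with slerp weights a = sin((1−f)δ)/sin δ ≈ 0.367, b = sin(fδ)/sin δ ≈ 0.685.
p = a·p₁ + b·p₂ ≈ (-0.721, 0.687, -0.090); φ = arcsin(p_z) ≈ -5.19°, λ = atan2(p_y, p_x) ≈ 136.38°.

≈ 5°S, 136°E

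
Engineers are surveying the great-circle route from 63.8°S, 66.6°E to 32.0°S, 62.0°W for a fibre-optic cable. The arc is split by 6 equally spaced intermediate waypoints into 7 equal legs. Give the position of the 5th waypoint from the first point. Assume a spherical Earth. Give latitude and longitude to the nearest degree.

Convert each endpoint to a unit vector on the sphere (x = cos φ cos λ, y = cos φ sin λ, z = sin φ).
The central angle between the endpoints is δ = arccos(p₁·p₂) ≈ 1.326 rad (76.0°).
Interpolate at f = 5/7 with slerp weights a = sin((1−f)δ)/sin δ ≈ 0.381, b = sin(fδ)/sin δ ≈ 0.837.
p = a·p₁ + b·p₂ ≈ (0.400, -0.472, -0.786); φ = arcsin(p_z) ≈ -51.77°, λ = atan2(p_y, p_x) ≈ -49.72°.

≈ 52°S, 50°W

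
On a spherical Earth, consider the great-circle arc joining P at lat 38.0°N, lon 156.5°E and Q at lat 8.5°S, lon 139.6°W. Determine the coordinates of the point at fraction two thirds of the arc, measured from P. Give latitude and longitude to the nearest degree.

Convert each endpoint to a unit vector on the sphere (x = cos φ cos λ, y = cos φ sin λ, z = sin φ).
The central angle between the endpoints is δ = arccos(p₁·p₂) ≈ 1.316 rad (75.4°).
Interpolate at f = 2/3 with slerp weights a = sin((1−f)δ)/sin δ ≈ 0.439, b = sin(fδ)/sin δ ≈ 0.795.
p = a·p₁ + b·p₂ ≈ (-0.916, -0.372, 0.153); φ = arcsin(p_z) ≈ 8.79°, λ = atan2(p_y, p_x) ≈ -157.92°.

≈ lat 9°N, lon 158°W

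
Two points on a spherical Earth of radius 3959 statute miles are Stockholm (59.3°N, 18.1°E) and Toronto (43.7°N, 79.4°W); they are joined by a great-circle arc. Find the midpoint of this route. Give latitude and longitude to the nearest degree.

≈ 62°N, 42°W

Convert each endpoint to a unit vector on the sphere (x = cos φ cos λ, y = cos φ sin λ, z = sin φ).
The central angle between the endpoints is δ = arccos(p₁·p₂) ≈ 0.993 rad (56.9°).
Interpolate at f = 1/2 with slerp weights a = sin((1−f)δ)/sin δ ≈ 0.569, b = sin(fδ)/sin δ ≈ 0.569.
p = a·p₁ + b·p₂ ≈ (0.352, -0.314, 0.882); φ = arcsin(p_z) ≈ 61.88°, λ = atan2(p_y, p_x) ≈ -41.76°.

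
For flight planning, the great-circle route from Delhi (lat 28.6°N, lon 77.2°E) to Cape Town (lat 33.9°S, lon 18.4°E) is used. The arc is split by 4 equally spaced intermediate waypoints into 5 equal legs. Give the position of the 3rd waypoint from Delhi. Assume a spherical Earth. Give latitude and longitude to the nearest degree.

≈ lat 10°S, lon 43°E

Write both endpoints as unit vectors p₁, p₂ with components (cos φ cos λ, cos φ sin λ, sin φ).
The central angle between the endpoints is δ = arccos(p₁·p₂) ≈ 1.460 rad (83.7°).
Interpolate at f = 3/5 with slerp weights a = sin((1−f)δ)/sin δ ≈ 0.555, b = sin(fδ)/sin δ ≈ 0.773.
p = a·p₁ + b·p₂ ≈ (0.717, 0.677, -0.166); φ = arcsin(p_z) ≈ -9.53°, λ = atan2(p_y, p_x) ≈ 43.39°.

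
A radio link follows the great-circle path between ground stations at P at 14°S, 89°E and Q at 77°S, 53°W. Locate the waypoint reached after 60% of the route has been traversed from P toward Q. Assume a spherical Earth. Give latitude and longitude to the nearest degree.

Convert each endpoint to a unit vector on the sphere (x = cos φ cos λ, y = cos φ sin λ, z = sin φ).
The central angle between the endpoints is δ = arccos(p₁·p₂) ≈ 1.507 rad (86.3°).
Interpolate at f = 0.60 with slerp weights a = sin((1−f)δ)/sin δ ≈ 0.568, b = sin(fδ)/sin δ ≈ 0.788.
p = a·p₁ + b·p₂ ≈ (0.116, 0.410, -0.905); φ = arcsin(p_z) ≈ -64.80°, λ = atan2(p_y, p_x) ≈ 74.16°.

≈ 65°S, 74°E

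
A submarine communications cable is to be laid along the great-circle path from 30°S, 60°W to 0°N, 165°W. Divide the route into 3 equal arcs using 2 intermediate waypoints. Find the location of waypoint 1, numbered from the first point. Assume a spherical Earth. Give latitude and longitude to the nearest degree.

≈ 29°S, 100°W

Convert each endpoint to a unit vector on the sphere (x = cos φ cos λ, y = cos φ sin λ, z = sin φ).
The central angle between the endpoints is δ = arccos(p₁·p₂) ≈ 1.797 rad (103.0°).
Interpolate at f = 1/3 with slerp weights a = sin((1−f)δ)/sin δ ≈ 0.956, b = sin(fδ)/sin δ ≈ 0.578.
p = a·p₁ + b·p₂ ≈ (-0.145, -0.866, -0.478); φ = arcsin(p_z) ≈ -28.54°, λ = atan2(p_y, p_x) ≈ -99.50°.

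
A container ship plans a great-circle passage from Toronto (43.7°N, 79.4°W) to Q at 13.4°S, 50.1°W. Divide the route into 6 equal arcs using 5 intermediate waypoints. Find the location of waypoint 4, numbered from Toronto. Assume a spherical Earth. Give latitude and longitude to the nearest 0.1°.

The haversine formula gives a central angle δ ≈ 1.100 rad (63.1°) between the endpoints.
Interpolate at f = 4/6 with slerp weights a = sin((1−f)δ)/sin δ ≈ 0.402, b = sin(fδ)/sin δ ≈ 0.751.
p = a·p₁ + b·p₂ ≈ (0.522, -0.846, 0.104); φ = arcsin(p_z) ≈ 5.96°, λ = atan2(p_y, p_x) ≈ -58.33°.

≈ 6.0°N, 58.3°W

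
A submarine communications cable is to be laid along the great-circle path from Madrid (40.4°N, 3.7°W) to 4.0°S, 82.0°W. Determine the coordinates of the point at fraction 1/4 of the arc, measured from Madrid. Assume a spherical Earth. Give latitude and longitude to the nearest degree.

≈ 34°N, 29°W

Convert each endpoint to a unit vector on the sphere (x = cos φ cos λ, y = cos φ sin λ, z = sin φ).
The central angle between the endpoints is δ = arccos(p₁·p₂) ≈ 1.462 rad (83.8°).
Interpolate at f = 1/4 with slerp weights a = sin((1−f)δ)/sin δ ≈ 0.895, b = sin(fδ)/sin δ ≈ 0.359.
p = a·p₁ + b·p₂ ≈ (0.730, -0.399, 0.555); φ = arcsin(p_z) ≈ 33.70°, λ = atan2(p_y, p_x) ≈ -28.67°.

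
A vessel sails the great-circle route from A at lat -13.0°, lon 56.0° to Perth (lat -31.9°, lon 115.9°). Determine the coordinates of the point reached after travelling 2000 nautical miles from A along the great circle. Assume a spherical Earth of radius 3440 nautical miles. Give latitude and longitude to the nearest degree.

Convert each endpoint to a unit vector on the sphere (x = cos φ cos λ, y = cos φ sin λ, z = sin φ).
The central angle between the endpoints is δ = arccos(p₁·p₂) ≈ 1.008 rad (57.7°). The total great-circle distance is δ·R ≈ 1.008 × 3440 ≈ 3467 nmi, so the target fraction is f = 2000/3467 ≈ 0.577.
Interpolate at f ≈ 0.577 with slerp weights a = sin((1−f)δ)/sin δ ≈ 0.489, b = sin(fδ)/sin δ ≈ 0.649.
p = a·p₁ + b·p₂ ≈ (0.026, 0.891, -0.453); φ = arcsin(p_z) ≈ -26.95°, λ = atan2(p_y, p_x) ≈ 88.35°.

≈ lat -27°, lon 88°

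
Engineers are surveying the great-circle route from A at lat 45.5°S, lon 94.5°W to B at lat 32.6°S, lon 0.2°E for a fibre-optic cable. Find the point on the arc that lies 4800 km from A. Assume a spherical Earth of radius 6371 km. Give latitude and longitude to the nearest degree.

The haversine formula gives a central angle δ ≈ 1.228 rad (70.4°) between the endpoints. The total great-circle distance is δ·R ≈ 1.228 × 6371 ≈ 7825 km, so the target fraction is f = 4800/7825 ≈ 0.613.
Interpolate at f ≈ 0.613 with slerp weights a = sin((1−f)δ)/sin δ ≈ 0.485, b = sin(fδ)/sin δ ≈ 0.726.
p = a·p₁ + b·p₂ ≈ (0.585, -0.337, -0.738); φ = arcsin(p_z) ≈ -47.52°, λ = atan2(p_y, p_x) ≈ -29.94°.

≈ lat 48°S, lon 30°W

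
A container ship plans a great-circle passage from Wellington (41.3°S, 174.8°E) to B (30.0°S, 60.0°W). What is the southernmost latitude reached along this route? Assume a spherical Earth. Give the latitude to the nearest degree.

≈ 58°S

The great circle lies in the plane with unit normal n̂ = (p₁ × p₂)/|p₁ × p₂|.
Here n̂_z ≈ +0.532; the vertex latitude is φ_max = arccos|n̂_z| ≈ 57.8°.
Check via Clairaut: cos φ_max = |cos φ₁| · sin C = cos(41.3°)·sin(134.9°) ≈ 0.532, again giving ≈ 57.8°.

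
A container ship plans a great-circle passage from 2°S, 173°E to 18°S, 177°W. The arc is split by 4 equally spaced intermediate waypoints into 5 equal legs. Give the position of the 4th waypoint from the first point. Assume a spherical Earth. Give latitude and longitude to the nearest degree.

Convert each endpoint to a unit vector on the sphere (x = cos φ cos λ, y = cos φ sin λ, z = sin φ).
The central angle between the endpoints is δ = arccos(p₁·p₂) ≈ 0.328 rad (18.8°).
Interpolate at f = 4/5 with slerp weights a = sin((1−f)δ)/sin δ ≈ 0.203, b = sin(fδ)/sin δ ≈ 0.805.
p = a·p₁ + b·p₂ ≈ (-0.967, -0.015, -0.256); φ = arcsin(p_z) ≈ -14.83°, λ = atan2(p_y, p_x) ≈ -179.09°.

≈ 15°S, 179°W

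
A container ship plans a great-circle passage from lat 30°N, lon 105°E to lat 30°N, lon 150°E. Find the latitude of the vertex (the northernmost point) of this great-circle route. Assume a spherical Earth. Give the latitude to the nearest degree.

The great circle lies in the plane with unit normal n̂ = (p₁ × p₂)/|p₁ × p₂|.
Here n̂_z ≈ +0.848; the vertex latitude is φ_max = arccos|n̂_z| ≈ 32.0°.

≈ 32°N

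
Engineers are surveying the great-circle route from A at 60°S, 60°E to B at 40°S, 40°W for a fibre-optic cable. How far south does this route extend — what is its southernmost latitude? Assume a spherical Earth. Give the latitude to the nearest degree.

The great circle lies in the plane with unit normal n̂ = (p₁ × p₂)/|p₁ × p₂|.
Here n̂_z ≈ -0.433; the vertex latitude is φ_max = arccos|n̂_z| ≈ 64.4°.
Check via Clairaut: cos φ_max = |cos φ₁| · sin C = cos(60.0°)·sin(120.1°) ≈ 0.433, again giving ≈ 64.4°.

≈ 64°S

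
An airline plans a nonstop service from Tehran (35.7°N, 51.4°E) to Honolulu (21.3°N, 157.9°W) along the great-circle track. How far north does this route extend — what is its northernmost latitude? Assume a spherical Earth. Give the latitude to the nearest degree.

The great circle lies in the plane with unit normal n̂ = (p₁ × p₂)/|p₁ × p₂|.
Here n̂_z ≈ +0.414; the vertex latitude is φ_max = arccos|n̂_z| ≈ 65.5°.
Check via Clairaut: cos φ_max = |cos φ₁| · sin C = cos(35.7°)·sin(30.7°) ≈ 0.414, again giving ≈ 65.5°.

≈ 66°N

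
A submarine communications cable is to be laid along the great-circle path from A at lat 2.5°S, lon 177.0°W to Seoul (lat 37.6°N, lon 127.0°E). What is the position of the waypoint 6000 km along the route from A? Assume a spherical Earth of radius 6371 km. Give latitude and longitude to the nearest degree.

Write both endpoints as unit vectors p₁, p₂ with components (cos φ cos λ, cos φ sin λ, sin φ).
The central angle between the endpoints is δ = arccos(p₁·p₂) ≈ 1.142 rad (65.4°). The total great-circle distance is δ·R ≈ 1.142 × 6371 ≈ 7274 km, so the target fraction is f = 6000/7274 ≈ 0.825.
Interpolate at f ≈ 0.825 with slerp weights a = sin((1−f)δ)/sin δ ≈ 0.218, b = sin(fδ)/sin δ ≈ 0.889.
p = a·p₁ + b·p₂ ≈ (-0.642, 0.551, 0.533); φ = arcsin(p_z) ≈ 32.21°, λ = atan2(p_y, p_x) ≈ 139.35°.

≈ lat 32°N, lon 139°E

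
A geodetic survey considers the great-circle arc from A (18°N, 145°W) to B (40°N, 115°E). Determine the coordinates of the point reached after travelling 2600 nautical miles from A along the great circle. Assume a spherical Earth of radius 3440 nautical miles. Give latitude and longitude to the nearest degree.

≈ (41°N, 172°E)

Convert each endpoint to a unit vector on the sphere (x = cos φ cos λ, y = cos φ sin λ, z = sin φ).
The central angle between the endpoints is δ = arccos(p₁·p₂) ≈ 1.499 rad (85.9°). The total great-circle distance is δ·R ≈ 1.499 × 3440 ≈ 5155 nmi, so the target fraction is f = 2600/5155 ≈ 0.504.
Interpolate at f ≈ 0.504 with slerp weights a = sin((1−f)δ)/sin δ ≈ 0.678, b = sin(fδ)/sin δ ≈ 0.688.
p = a·p₁ + b·p₂ ≈ (-0.751, 0.108, 0.652); φ = arcsin(p_z) ≈ 40.66°, λ = atan2(p_y, p_x) ≈ 171.85°.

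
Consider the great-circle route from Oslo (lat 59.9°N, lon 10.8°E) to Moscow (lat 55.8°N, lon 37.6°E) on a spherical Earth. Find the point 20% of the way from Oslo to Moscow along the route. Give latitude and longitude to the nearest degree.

≈ lat 60°N, lon 17°E

Write both endpoints as unit vectors p₁, p₂ with components (cos φ cos λ, cos φ sin λ, sin φ).
The central angle between the endpoints is δ = arccos(p₁·p₂) ≈ 0.257 rad (14.7°).
Interpolate at f = 0.20 with slerp weights a = sin((1−f)δ)/sin δ ≈ 0.803, b = sin(fδ)/sin δ ≈ 0.202.
p = a·p₁ + b·p₂ ≈ (0.486, 0.145, 0.862); φ = arcsin(p_z) ≈ 59.55°, λ = atan2(p_y, p_x) ≈ 16.60°.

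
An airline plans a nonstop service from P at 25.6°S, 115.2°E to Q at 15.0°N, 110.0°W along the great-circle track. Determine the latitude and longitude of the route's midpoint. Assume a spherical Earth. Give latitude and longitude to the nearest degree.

From cos δ = sin φ₁ sin φ₂ + cos φ₁ cos φ₂ cos Δλ, the central angle is δ ≈ 2.383 rad (136.5°).
Interpolate at f = 1/2 with slerp weights a = sin((1−f)δ)/sin δ ≈ 1.350, b = sin(fδ)/sin δ ≈ 1.350.
p = a·p₁ + b·p₂ ≈ (-0.964, -0.124, -0.234); φ = arcsin(p_z) ≈ -13.53°, λ = atan2(p_y, p_x) ≈ -172.69°.

≈ 14°S, 173°W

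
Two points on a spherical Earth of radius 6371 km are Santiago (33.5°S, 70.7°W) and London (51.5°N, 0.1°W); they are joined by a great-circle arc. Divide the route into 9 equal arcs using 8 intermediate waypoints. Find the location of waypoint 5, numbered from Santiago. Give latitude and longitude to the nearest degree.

The haversine formula gives a central angle δ ≈ 1.833 rad (105.0°) between the endpoints.
Interpolate at f = 5/9 with slerp weights a = sin((1−f)δ)/sin δ ≈ 0.753, b = sin(fδ)/sin δ ≈ 0.882.
p = a·p₁ + b·p₂ ≈ (0.756, -0.594, 0.274); φ = arcsin(p_z) ≈ 15.91°, λ = atan2(p_y, p_x) ≈ -38.14°.

≈ (16°N, 38°W)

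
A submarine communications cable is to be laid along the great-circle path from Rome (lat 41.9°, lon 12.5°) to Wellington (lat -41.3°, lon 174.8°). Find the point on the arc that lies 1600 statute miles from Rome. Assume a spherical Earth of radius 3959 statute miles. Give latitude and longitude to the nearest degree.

From cos δ = sin φ₁ sin φ₂ + cos φ₁ cos φ₂ cos Δλ, the central angle is δ ≈ 2.911 rad (166.8°). The total great-circle distance is δ·R ≈ 2.911 × 3959 ≈ 11524 mi, so the target fraction is f = 1600/11524 ≈ 0.139.
Interpolate at f ≈ 0.139 with slerp weights a = sin((1−f)δ)/sin δ ≈ 2.593, b = sin(fδ)/sin δ ≈ 1.719.
p = a·p₁ + b·p₂ ≈ (0.598, 0.535, 0.597); φ = arcsin(p_z) ≈ 36.66°, λ = atan2(p_y, p_x) ≈ 41.80°.

≈ lat 37°, lon 42°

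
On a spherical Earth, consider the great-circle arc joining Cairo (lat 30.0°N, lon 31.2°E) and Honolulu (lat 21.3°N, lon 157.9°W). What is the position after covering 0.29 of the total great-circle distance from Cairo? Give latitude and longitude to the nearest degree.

≈ lat 66°N, lon 47°E

Convert each endpoint to a unit vector on the sphere (x = cos φ cos λ, y = cos φ sin λ, z = sin φ).
The central angle between the endpoints is δ = arccos(p₁·p₂) ≈ 2.233 rad (128.0°).
Interpolate at f = 0.29 with slerp weights a = sin((1−f)δ)/sin δ ≈ 1.268, b = sin(fδ)/sin δ ≈ 0.765.
p = a·p₁ + b·p₂ ≈ (0.279, 0.301, 0.912); φ = arcsin(p_z) ≈ 65.79°, λ = atan2(p_y, p_x) ≈ 47.16°.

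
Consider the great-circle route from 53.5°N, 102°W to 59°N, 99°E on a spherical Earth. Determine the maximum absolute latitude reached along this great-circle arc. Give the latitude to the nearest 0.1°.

≈ 83.1°N

The great circle lies in the plane with unit normal n̂ = (p₁ × p₂)/|p₁ × p₂|.
Here n̂_z ≈ -0.120; the vertex latitude is φ_max = arccos|n̂_z| ≈ 83.1°.
Check via Clairaut: cos φ_max = |cos φ₁| · sin C = cos(53.5°)·sin(11.6°) ≈ 0.120, again giving ≈ 83.1°.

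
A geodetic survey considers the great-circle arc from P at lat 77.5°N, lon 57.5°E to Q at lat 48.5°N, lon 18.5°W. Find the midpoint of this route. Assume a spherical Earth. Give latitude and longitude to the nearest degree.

≈ lat 67°N, lon 2°W

Write both endpoints as unit vectors p₁, p₂ with components (cos φ cos λ, cos φ sin λ, sin φ).
The central angle between the endpoints is δ = arccos(p₁·p₂) ≈ 0.698 rad (40.0°).
Interpolate at f = 1/2 with slerp weights a = sin((1−f)δ)/sin δ ≈ 0.532, b = sin(fδ)/sin δ ≈ 0.532.
p = a·p₁ + b·p₂ ≈ (0.396, -0.015, 0.918); φ = arcsin(p_z) ≈ 66.64°, λ = atan2(p_y, p_x) ≈ -2.13°.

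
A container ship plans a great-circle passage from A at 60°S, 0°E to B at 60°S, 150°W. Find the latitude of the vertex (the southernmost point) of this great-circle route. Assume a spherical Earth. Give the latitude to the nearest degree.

The great circle lies in the plane with unit normal n̂ = (p₁ × p₂)/|p₁ × p₂|.
Here n̂_z ≈ -0.148; the vertex latitude is φ_max = arccos|n̂_z| ≈ 81.5°.

≈ 82°S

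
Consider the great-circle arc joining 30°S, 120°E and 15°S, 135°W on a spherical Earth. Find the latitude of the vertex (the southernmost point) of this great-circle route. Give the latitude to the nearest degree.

≈ 36°S

The great circle lies in the plane with unit normal n̂ = (p₁ × p₂)/|p₁ × p₂|.
Here n̂_z ≈ +0.811; the vertex latitude is φ_max = arccos|n̂_z| ≈ 35.8°.
Check via Clairaut: cos φ_max = |cos φ₁| · sin C = cos(30.0°)·sin(110.5°) ≈ 0.811, again giving ≈ 35.8°.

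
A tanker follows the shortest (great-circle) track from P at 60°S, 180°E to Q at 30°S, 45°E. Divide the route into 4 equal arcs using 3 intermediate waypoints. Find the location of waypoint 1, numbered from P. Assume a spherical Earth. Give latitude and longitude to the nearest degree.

Write both endpoints as unit vectors p₁, p₂ with components (cos φ cos λ, cos φ sin λ, sin φ).
The central angle between the endpoints is δ = arccos(p₁·p₂) ≈ 1.444 rad (82.7°).
Interpolate at f = 1/4 with slerp weights a = sin((1−f)δ)/sin δ ≈ 0.890, b = sin(fδ)/sin δ ≈ 0.356.
p = a·p₁ + b·p₂ ≈ (-0.227, 0.218, -0.949); φ = arcsin(p_z) ≈ -71.65°, λ = atan2(p_y, p_x) ≈ 136.18°.

≈ 72°S, 136°E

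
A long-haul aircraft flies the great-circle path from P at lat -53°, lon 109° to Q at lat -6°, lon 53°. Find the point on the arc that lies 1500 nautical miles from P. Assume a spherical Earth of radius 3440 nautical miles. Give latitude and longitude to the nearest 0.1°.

≈ lat -38.1°, lon 79.8°

Write both endpoints as unit vectors p₁, p₂ with components (cos φ cos λ, cos φ sin λ, sin φ).
The central angle between the endpoints is δ = arccos(p₁·p₂) ≈ 1.139 rad (65.3°). The total great-circle distance is δ·R ≈ 1.139 × 3440 ≈ 3919 nmi, so the target fraction is f = 1500/3919 ≈ 0.383.
Interpolate at f ≈ 0.383 with slerp weights a = sin((1−f)δ)/sin δ ≈ 0.712, b = sin(fδ)/sin δ ≈ 0.465.
p = a·p₁ + b·p₂ ≈ (0.139, 0.774, -0.617); φ = arcsin(p_z) ≈ -38.11°, λ = atan2(p_y, p_x) ≈ 79.84°.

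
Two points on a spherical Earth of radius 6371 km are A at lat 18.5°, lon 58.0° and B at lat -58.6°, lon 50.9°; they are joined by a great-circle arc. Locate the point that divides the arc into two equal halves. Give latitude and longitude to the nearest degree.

≈ lat -20°, lon 55°

Convert each endpoint to a unit vector on the sphere (x = cos φ cos λ, y = cos φ sin λ, z = sin φ).
The central angle between the endpoints is δ = arccos(p₁·p₂) ≈ 1.350 rad (77.3°).
Interpolate at f = 1/2 with slerp weights a = sin((1−f)δ)/sin δ ≈ 0.640, b = sin(fδ)/sin δ ≈ 0.640.
p = a·p₁ + b·p₂ ≈ (0.532, 0.774, -0.343); φ = arcsin(p_z) ≈ -20.08°, λ = atan2(p_y, p_x) ≈ 55.48°.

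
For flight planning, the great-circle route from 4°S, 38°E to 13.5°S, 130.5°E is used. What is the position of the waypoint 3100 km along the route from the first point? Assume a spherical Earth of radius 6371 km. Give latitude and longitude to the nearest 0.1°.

Write both endpoints as unit vectors p₁, p₂ with components (cos φ cos λ, cos φ sin λ, sin φ).
The central angle between the endpoints is δ = arccos(p₁·p₂) ≈ 1.597 rad (91.5°). The total great-circle distance is δ·R ≈ 1.597 × 6371 ≈ 10173 km, so the target fraction is f = 3100/10173 ≈ 0.305.
Interpolate at f ≈ 0.305 with slerp weights a = sin((1−f)δ)/sin δ ≈ 0.896, b = sin(fδ)/sin δ ≈ 0.468.
p = a·p₁ + b·p₂ ≈ (0.409, 0.896, -0.172); φ = arcsin(p_z) ≈ -9.89°, λ = atan2(p_y, p_x) ≈ 65.47°.

≈ 9.9°S, 65.5°E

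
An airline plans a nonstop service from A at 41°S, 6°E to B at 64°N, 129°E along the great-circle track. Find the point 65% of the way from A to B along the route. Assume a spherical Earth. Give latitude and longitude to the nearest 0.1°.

From cos δ = sin φ₁ sin φ₂ + cos φ₁ cos φ₂ cos Δλ, the central angle is δ ≈ 2.449 rad (140.3°).
Interpolate at f = 0.65 with slerp weights a = sin((1−f)δ)/sin δ ≈ 1.185, b = sin(fδ)/sin δ ≈ 1.566.
p = a·p₁ + b·p₂ ≈ (0.457, 0.627, 0.631); φ = arcsin(p_z) ≈ 39.11°, λ = atan2(p_y, p_x) ≈ 53.92°.

≈ 39.1°N, 53.9°E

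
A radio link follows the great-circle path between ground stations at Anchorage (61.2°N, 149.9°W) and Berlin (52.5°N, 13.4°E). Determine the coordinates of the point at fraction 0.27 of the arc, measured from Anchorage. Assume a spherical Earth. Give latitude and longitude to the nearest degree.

Convert each endpoint to a unit vector on the sphere (x = cos φ cos λ, y = cos φ sin λ, z = sin φ).
The central angle between the endpoints is δ = arccos(p₁·p₂) ≈ 1.144 rad (65.5°).
Interpolate at f = 0.27 with slerp weights a = sin((1−f)δ)/sin δ ≈ 0.814, b = sin(fδ)/sin δ ≈ 0.334.
p = a·p₁ + b·p₂ ≈ (-0.142, -0.150, 0.979); φ = arcsin(p_z) ≈ 78.11°, λ = atan2(p_y, p_x) ≈ -133.44°.

≈ 78°N, 133°W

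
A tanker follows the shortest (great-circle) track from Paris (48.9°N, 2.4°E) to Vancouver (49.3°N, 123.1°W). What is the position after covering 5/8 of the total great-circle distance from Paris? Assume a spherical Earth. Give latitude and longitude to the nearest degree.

Convert each endpoint to a unit vector on the sphere (x = cos φ cos λ, y = cos φ sin λ, z = sin φ).
The central angle between the endpoints is δ = arccos(p₁·p₂) ≈ 1.243 rad (71.2°).
Interpolate at f = 5/8 with slerp weights a = sin((1−f)δ)/sin δ ≈ 0.475, b = sin(fδ)/sin δ ≈ 0.740.
p = a·p₁ + b·p₂ ≈ (0.048, -0.391, 0.919); φ = arcsin(p_z) ≈ 66.78°, λ = atan2(p_y, p_x) ≈ -83.00°.

≈ 67°N, 83°W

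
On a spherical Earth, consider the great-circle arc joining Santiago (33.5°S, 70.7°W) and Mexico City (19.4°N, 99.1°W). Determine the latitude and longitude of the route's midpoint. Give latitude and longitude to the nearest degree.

The haversine formula gives a central angle δ ≈ 1.037 rad (59.4°) between the endpoints.
Interpolate at f = 1/2 with slerp weights a = sin((1−f)δ)/sin δ ≈ 0.576, b = sin(fδ)/sin δ ≈ 0.576.
p = a·p₁ + b·p₂ ≈ (0.073, -0.989, -0.127); φ = arcsin(p_z) ≈ -7.27°, λ = atan2(p_y, p_x) ≈ -85.79°.

≈ 7°S, 86°W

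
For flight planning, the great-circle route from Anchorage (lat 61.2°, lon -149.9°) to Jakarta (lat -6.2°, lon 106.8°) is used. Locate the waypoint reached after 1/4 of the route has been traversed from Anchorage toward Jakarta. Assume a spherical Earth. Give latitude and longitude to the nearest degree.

Write both endpoints as unit vectors p₁, p₂ with components (cos φ cos λ, cos φ sin λ, sin φ).
The central angle between the endpoints is δ = arccos(p₁·p₂) ≈ 1.777 rad (101.8°).
Interpolate at f = 1/4 with slerp weights a = sin((1−f)δ)/sin δ ≈ 0.993, b = sin(fδ)/sin δ ≈ 0.439.
p = a·p₁ + b·p₂ ≈ (-0.540, 0.178, 0.823); φ = arcsin(p_z) ≈ 55.35°, λ = atan2(p_y, p_x) ≈ 161.75°.

≈ lat 55°, lon 162°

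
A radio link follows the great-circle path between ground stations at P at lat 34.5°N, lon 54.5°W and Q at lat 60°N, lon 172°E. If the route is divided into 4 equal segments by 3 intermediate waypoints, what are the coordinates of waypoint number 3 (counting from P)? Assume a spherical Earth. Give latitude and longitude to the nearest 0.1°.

≈ lat 71.5°N, lon 147.9°W

Write both endpoints as unit vectors p₁, p₂ with components (cos φ cos λ, cos φ sin λ, sin φ).
The central angle between the endpoints is δ = arccos(p₁·p₂) ≈ 1.362 rad (78.1°).
Interpolate at f = 3/4 with slerp weights a = sin((1−f)δ)/sin δ ≈ 0.341, b = sin(fδ)/sin δ ≈ 0.872.
p = a·p₁ + b·p₂ ≈ (-0.268, -0.168, 0.948); φ = arcsin(p_z) ≈ 71.53°, λ = atan2(p_y, p_x) ≈ -147.88°.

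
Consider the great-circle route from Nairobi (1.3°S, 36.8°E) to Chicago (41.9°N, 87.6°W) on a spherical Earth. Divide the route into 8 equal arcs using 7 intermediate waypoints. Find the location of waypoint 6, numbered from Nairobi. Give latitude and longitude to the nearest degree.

≈ 47°N, 47°W

Write both endpoints as unit vectors p₁, p₂ with components (cos φ cos λ, cos φ sin λ, sin φ).
The central angle between the endpoints is δ = arccos(p₁·p₂) ≈ 2.021 rad (115.8°).
Interpolate at f = 6/8 with slerp weights a = sin((1−f)δ)/sin δ ≈ 0.538, b = sin(fδ)/sin δ ≈ 1.109.
p = a·p₁ + b·p₂ ≈ (0.465, -0.503, 0.729); φ = arcsin(p_z) ≈ 46.77°, λ = atan2(p_y, p_x) ≈ -47.23°.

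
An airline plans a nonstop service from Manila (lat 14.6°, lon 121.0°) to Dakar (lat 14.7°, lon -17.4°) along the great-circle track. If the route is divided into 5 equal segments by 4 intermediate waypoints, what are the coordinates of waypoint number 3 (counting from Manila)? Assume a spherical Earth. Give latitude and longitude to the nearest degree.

≈ lat 35°, lon 36°

From cos δ = sin φ₁ sin φ₂ + cos φ₁ cos φ₂ cos Δλ, the central angle is δ ≈ 2.260 rad (129.5°).
Interpolate at f = 3/5 with slerp weights a = sin((1−f)δ)/sin δ ≈ 1.018, b = sin(fδ)/sin δ ≈ 1.266.
p = a·p₁ + b·p₂ ≈ (0.661, 0.478, 0.578); φ = arcsin(p_z) ≈ 35.31°, λ = atan2(p_y, p_x) ≈ 35.90°.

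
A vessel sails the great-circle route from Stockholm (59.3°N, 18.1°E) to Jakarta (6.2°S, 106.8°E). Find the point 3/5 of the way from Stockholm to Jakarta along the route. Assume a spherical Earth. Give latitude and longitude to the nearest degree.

≈ 26°N, 86°E

Write both endpoints as unit vectors p₁, p₂ with components (cos φ cos λ, cos φ sin λ, sin φ).
The central angle between the endpoints is δ = arccos(p₁·p₂) ≈ 1.652 rad (94.7°).
Interpolate at f = 3/5 with slerp weights a = sin((1−f)δ)/sin δ ≈ 0.616, b = sin(fδ)/sin δ ≈ 0.840.
p = a·p₁ + b·p₂ ≈ (0.058, 0.897, 0.439); φ = arcsin(p_z) ≈ 26.03°, λ = atan2(p_y, p_x) ≈ 86.32°.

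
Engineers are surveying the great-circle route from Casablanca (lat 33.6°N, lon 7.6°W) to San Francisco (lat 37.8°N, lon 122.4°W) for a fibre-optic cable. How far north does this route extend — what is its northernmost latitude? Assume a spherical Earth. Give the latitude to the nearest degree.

≈ 53°N

The great circle lies in the plane with unit normal n̂ = (p₁ × p₂)/|p₁ × p₂|.
Here n̂_z ≈ -0.599; the vertex latitude is φ_max = arccos|n̂_z| ≈ 53.2°.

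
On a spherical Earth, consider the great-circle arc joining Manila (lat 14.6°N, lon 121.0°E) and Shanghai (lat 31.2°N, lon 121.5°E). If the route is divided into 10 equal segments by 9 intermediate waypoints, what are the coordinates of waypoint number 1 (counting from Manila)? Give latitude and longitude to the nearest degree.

Convert each endpoint to a unit vector on the sphere (x = cos φ cos λ, y = cos φ sin λ, z = sin φ).
The central angle between the endpoints is δ = arccos(p₁·p₂) ≈ 0.290 rad (16.6°).
Interpolate at f = 1/10 with slerp weights a = sin((1−f)δ)/sin δ ≈ 0.902, b = sin(fδ)/sin δ ≈ 0.101.
p = a·p₁ + b·p₂ ≈ (-0.495, 0.822, 0.280); φ = arcsin(p_z) ≈ 16.26°, λ = atan2(p_y, p_x) ≈ 121.05°.

≈ lat 16°N, lon 121°E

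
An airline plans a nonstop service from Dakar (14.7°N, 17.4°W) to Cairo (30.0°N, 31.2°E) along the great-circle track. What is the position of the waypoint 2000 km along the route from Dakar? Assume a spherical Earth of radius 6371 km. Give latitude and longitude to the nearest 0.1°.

The haversine formula gives a central angle δ ≈ 0.822 rad (47.1°) between the endpoints. The total great-circle distance is δ·R ≈ 0.822 × 6371 ≈ 5236 km, so the target fraction is f = 2000/5236 ≈ 0.382.
Interpolate at f ≈ 0.382 with slerp weights a = sin((1−f)δ)/sin δ ≈ 0.664, b = sin(fδ)/sin δ ≈ 0.422.
p = a·p₁ + b·p₂ ≈ (0.925, -0.003, 0.379); φ = arcsin(p_z) ≈ 22.29°, λ = atan2(p_y, p_x) ≈ -0.18°.

≈ 22.3°N, 0.2°W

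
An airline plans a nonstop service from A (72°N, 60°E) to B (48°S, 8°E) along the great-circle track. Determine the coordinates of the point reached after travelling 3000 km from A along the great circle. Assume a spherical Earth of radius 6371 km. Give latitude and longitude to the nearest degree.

≈ (48°N, 34°E)

Write both endpoints as unit vectors p₁, p₂ with components (cos φ cos λ, cos φ sin λ, sin φ).
The central angle between the endpoints is δ = arccos(p₁·p₂) ≈ 2.189 rad (125.4°). The total great-circle distance is δ·R ≈ 2.189 × 6371 ≈ 13945 km, so the target fraction is f = 3000/13945 ≈ 0.215.
Interpolate at f ≈ 0.215 with slerp weights a = sin((1−f)δ)/sin δ ≈ 1.214, b = sin(fδ)/sin δ ≈ 0.557.
p = a·p₁ + b·p₂ ≈ (0.556, 0.377, 0.741); φ = arcsin(p_z) ≈ 47.79°, λ = atan2(p_y, p_x) ≈ 34.10°.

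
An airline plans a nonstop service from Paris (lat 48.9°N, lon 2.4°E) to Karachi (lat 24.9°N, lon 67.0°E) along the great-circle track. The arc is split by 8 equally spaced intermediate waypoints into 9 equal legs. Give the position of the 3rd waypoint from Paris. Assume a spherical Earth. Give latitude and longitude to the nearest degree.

Write both endpoints as unit vectors p₁, p₂ with components (cos φ cos λ, cos φ sin λ, sin φ).
The central angle between the endpoints is δ = arccos(p₁·p₂) ≈ 0.961 rad (55.0°).
Interpolate at f = 3/9 with slerp weights a = sin((1−f)δ)/sin δ ≈ 0.729, b = sin(fδ)/sin δ ≈ 0.384.
p = a·p₁ + b·p₂ ≈ (0.615, 0.341, 0.711); φ = arcsin(p_z) ≈ 45.33°, λ = atan2(p_y, p_x) ≈ 28.99°.

≈ lat 45°N, lon 29°E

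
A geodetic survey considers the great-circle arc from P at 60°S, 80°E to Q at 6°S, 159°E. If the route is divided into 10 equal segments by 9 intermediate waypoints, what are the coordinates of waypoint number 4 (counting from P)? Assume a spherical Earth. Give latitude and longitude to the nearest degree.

≈ 45°S, 128°E

Write both endpoints as unit vectors p₁, p₂ with components (cos φ cos λ, cos φ sin λ, sin φ).
The central angle between the endpoints is δ = arccos(p₁·p₂) ≈ 1.384 rad (79.3°).
Interpolate at f = 4/10 with slerp weights a = sin((1−f)δ)/sin δ ≈ 0.751, b = sin(fδ)/sin δ ≈ 0.535.
p = a·p₁ + b·p₂ ≈ (-0.432, 0.561, -0.707); φ = arcsin(p_z) ≈ -44.96°, λ = atan2(p_y, p_x) ≈ 127.59°.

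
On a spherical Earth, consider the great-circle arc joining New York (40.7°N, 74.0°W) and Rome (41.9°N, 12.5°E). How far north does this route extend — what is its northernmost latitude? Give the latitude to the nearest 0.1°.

≈ 50.4°N

The great circle lies in the plane with unit normal n̂ = (p₁ × p₂)/|p₁ × p₂|.
Here n̂_z ≈ +0.638; the vertex latitude is φ_max = arccos|n̂_z| ≈ 50.4°.
Check via Clairaut: cos φ_max = |cos φ₁| · sin C = cos(40.7°)·sin(57.3°) ≈ 0.638, again giving ≈ 50.4°.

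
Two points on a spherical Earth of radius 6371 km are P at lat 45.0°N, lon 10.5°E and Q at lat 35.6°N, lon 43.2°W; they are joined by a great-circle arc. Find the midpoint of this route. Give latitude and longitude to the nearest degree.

≈ lat 44°N, lon 18°W

The haversine formula gives a central angle δ ≈ 0.720 rad (41.2°) between the endpoints.
Interpolate at f = 1/2 with slerp weights a = sin((1−f)δ)/sin δ ≈ 0.534, b = sin(fδ)/sin δ ≈ 0.534.
p = a·p₁ + b·p₂ ≈ (0.688, -0.229, 0.689); φ = arcsin(p_z) ≈ 43.53°, λ = atan2(p_y, p_x) ≈ -18.37°.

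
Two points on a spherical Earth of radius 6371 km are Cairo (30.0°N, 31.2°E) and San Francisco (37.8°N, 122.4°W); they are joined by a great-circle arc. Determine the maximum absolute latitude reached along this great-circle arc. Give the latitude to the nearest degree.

≈ 71°N

The great circle lies in the plane with unit normal n̂ = (p₁ × p₂)/|p₁ × p₂|.
Here n̂_z ≈ -0.320; the vertex latitude is φ_max = arccos|n̂_z| ≈ 71.4°.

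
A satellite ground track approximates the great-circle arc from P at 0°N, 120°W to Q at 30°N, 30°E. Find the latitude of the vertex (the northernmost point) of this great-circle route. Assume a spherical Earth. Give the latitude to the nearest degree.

The great circle lies in the plane with unit normal n̂ = (p₁ × p₂)/|p₁ × p₂|.
Here n̂_z ≈ +0.655; the vertex latitude is φ_max = arccos|n̂_z| ≈ 49.1°.

≈ 49°N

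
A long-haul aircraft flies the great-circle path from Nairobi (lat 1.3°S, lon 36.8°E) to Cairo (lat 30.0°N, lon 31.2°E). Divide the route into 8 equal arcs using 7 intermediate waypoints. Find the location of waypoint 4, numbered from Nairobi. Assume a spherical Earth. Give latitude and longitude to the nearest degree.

The haversine formula gives a central angle δ ≈ 0.554 rad (31.8°) between the endpoints.
Interpolate at f = 4/8 with slerp weights a = sin((1−f)δ)/sin δ ≈ 0.520, b = sin(fδ)/sin δ ≈ 0.520.
p = a·p₁ + b·p₂ ≈ (0.801, 0.545, 0.248); φ = arcsin(p_z) ≈ 14.37°, λ = atan2(p_y, p_x) ≈ 34.20°.

≈ lat 14°N, lon 34°E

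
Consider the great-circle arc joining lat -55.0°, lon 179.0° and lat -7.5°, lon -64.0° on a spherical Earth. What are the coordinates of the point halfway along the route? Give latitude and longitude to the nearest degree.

≈ lat -47°, lon -99°

From cos δ = sin φ₁ sin φ₂ + cos φ₁ cos φ₂ cos Δλ, the central angle is δ ≈ 1.723 rad (98.7°).
Interpolate at f = 1/2 with slerp weights a = sin((1−f)δ)/sin δ ≈ 0.768, b = sin(fδ)/sin δ ≈ 0.768.
p = a·p₁ + b·p₂ ≈ (-0.107, -0.676, -0.729); φ = arcsin(p_z) ≈ -46.79°, λ = atan2(p_y, p_x) ≈ -98.96°.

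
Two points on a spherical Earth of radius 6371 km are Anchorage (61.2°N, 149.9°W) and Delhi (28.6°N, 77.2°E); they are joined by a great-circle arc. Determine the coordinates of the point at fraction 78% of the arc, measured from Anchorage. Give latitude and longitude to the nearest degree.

≈ 45°N, 86°E

The haversine formula gives a central angle δ ≈ 1.439 rad (82.4°) between the endpoints.
Interpolate at f = 0.78 with slerp weights a = sin((1−f)δ)/sin δ ≈ 0.314, b = sin(fδ)/sin δ ≈ 0.909.
p = a·p₁ + b·p₂ ≈ (0.046, 0.702, 0.710); φ = arcsin(p_z) ≈ 45.26°, λ = atan2(p_y, p_x) ≈ 86.26°.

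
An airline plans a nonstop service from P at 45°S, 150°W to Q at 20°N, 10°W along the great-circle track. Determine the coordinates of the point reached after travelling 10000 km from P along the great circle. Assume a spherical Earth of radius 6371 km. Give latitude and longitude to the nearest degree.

Convert each endpoint to a unit vector on the sphere (x = cos φ cos λ, y = cos φ sin λ, z = sin φ).
The central angle between the endpoints is δ = arccos(p₁·p₂) ≈ 2.420 rad (138.7°). The total great-circle distance is δ·R ≈ 2.420 × 6371 ≈ 15419 km, so the target fraction is f = 10000/15419 ≈ 0.649.
Interpolate at f ≈ 0.649 with slerp weights a = sin((1−f)δ)/sin δ ≈ 1.138, b = sin(fδ)/sin δ ≈ 1.514.
p = a·p₁ + b·p₂ ≈ (0.704, -0.649, -0.287); φ = arcsin(p_z) ≈ -16.67°, λ = atan2(p_y, p_x) ≈ -42.68°.

≈ 17°S, 43°W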